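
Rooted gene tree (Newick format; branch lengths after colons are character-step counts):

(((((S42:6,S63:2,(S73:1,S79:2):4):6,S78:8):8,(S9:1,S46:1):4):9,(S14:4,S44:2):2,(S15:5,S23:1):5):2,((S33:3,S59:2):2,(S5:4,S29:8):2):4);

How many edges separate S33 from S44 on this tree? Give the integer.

6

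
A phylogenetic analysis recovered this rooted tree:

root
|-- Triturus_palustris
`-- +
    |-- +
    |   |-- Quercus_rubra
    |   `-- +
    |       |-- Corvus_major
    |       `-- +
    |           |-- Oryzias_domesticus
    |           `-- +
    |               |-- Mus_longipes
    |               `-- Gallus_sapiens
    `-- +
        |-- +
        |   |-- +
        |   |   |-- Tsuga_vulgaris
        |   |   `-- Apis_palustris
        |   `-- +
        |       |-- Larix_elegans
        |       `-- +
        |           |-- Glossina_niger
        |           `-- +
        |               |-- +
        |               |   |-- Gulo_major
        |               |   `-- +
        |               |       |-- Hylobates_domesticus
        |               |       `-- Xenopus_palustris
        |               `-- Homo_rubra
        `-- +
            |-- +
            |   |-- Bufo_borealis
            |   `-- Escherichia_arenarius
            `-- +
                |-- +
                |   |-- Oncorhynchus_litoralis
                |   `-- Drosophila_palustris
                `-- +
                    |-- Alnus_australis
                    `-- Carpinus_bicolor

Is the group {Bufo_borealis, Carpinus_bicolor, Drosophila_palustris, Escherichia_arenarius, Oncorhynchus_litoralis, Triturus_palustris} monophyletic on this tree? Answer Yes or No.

No

The MRCA of the listed taxa is the root, so the smallest clade containing them is the whole tree.
That clade also contains Alnus_australis, Apis_palustris, Corvus_major, Gallus_sapiens, Glossina_niger, Gulo_major, Homo_rubra, Hylobates_domesticus, Larix_elegans, Mus_longipes, Oryzias_domesticus, Quercus_rubra, Tsuga_vulgaris, Xenopus_palustris, which are not in the proposed group, so the group is not monophyletic.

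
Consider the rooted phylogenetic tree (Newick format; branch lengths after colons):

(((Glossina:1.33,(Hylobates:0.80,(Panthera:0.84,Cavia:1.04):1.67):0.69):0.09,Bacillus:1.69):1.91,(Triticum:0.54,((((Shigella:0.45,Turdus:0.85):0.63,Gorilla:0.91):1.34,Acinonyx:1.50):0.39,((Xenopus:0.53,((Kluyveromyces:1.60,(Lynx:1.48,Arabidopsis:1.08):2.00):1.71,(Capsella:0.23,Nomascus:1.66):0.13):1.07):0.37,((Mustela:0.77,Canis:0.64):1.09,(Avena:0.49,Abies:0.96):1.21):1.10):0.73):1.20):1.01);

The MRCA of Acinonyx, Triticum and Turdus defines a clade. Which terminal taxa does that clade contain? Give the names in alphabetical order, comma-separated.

Abies, Acinonyx, Arabidopsis, Avena, Canis, Capsella, Gorilla, Kluyveromyces, Lynx, Mustela, Nomascus, Shigella, Triticum, Turdus, Xenopus

Tracing Acinonyx: it sits inside (((Shigella,Turdus),Gorilla),Acinonyx).
Tracing Triticum: it sits inside (Triticum,((((Shigella,Turdus),Gorilla),Acinonyx),((Xenopus,((Kluyveromyces,(Lynx,Arabidopsis)),(Capsella,Nomascus))),((Mustela,Canis),(Avena,Abies))))).
Tracing Turdus: it sits inside (Shigella,Turdus).
The smallest clade enclosing all 3 is (Triticum,((((Shigella,Turdus),Gorilla),Acinonyx),((Xenopus,((Kluyveromyces,(Lynx,Arabidopsis)),(Capsella,Nomascus))),((Mustela,Canis),(Avena,Abies))))); the answer is its 15 terminal taxa in alphabetical order.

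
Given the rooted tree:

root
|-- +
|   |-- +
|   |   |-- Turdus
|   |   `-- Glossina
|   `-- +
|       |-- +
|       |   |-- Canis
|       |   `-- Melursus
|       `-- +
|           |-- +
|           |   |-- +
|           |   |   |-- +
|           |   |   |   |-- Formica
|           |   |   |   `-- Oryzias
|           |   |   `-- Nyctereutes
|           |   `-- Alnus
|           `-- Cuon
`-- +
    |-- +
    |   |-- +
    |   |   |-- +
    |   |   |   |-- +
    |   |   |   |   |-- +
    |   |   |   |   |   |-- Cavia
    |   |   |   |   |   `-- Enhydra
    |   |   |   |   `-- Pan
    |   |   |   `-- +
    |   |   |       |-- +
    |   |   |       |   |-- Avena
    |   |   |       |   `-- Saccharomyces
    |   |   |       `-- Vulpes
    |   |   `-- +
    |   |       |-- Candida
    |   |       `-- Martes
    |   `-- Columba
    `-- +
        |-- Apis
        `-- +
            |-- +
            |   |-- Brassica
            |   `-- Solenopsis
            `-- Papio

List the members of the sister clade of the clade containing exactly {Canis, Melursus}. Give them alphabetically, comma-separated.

The clade containing exactly {Canis, Melursus} attaches to the tree at the node subtending ((Canis,Melursus),((((Formica,Oryzias),Nyctereutes),Alnus),Cuon)).
The other lineage descending from that same node — the sister group — is ((((Formica,Oryzias),Nyctereutes),Alnus),Cuon); its 5 tips in alphabetical order are the answer.

Alnus, Cuon, Formica, Nyctereutes, Oryzias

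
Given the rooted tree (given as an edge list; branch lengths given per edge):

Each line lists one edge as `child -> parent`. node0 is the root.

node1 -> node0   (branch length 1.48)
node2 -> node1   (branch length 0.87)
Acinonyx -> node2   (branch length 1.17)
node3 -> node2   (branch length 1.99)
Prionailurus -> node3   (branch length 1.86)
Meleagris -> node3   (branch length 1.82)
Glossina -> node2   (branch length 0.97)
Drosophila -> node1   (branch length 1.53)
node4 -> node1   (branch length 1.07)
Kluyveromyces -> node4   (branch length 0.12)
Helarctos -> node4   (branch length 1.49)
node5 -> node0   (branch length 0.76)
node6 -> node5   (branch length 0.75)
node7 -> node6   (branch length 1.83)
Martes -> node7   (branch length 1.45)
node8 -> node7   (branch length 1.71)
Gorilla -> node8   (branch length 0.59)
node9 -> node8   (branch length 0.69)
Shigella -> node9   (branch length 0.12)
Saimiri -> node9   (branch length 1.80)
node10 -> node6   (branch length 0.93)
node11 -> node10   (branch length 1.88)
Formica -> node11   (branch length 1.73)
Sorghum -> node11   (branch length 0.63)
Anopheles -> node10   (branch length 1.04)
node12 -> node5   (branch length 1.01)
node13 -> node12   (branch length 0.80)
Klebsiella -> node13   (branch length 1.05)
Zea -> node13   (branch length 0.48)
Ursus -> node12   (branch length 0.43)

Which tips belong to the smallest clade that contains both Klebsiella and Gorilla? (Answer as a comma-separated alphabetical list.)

Tracing Klebsiella: it sits inside (Klebsiella,Zea).
Tracing Gorilla: it sits inside (Gorilla,(Shigella,Saimiri)).
The smallest clade enclosing both is (((Martes,(Gorilla,(Shigella,Saimiri))),((Formica,Sorghum),Anopheles)),((Klebsiella,Zea),Ursus)); the answer is its 10 terminal taxa in alphabetical order.

Anopheles, Formica, Gorilla, Klebsiella, Martes, Saimiri, Shigella, Sorghum, Ursus, Zea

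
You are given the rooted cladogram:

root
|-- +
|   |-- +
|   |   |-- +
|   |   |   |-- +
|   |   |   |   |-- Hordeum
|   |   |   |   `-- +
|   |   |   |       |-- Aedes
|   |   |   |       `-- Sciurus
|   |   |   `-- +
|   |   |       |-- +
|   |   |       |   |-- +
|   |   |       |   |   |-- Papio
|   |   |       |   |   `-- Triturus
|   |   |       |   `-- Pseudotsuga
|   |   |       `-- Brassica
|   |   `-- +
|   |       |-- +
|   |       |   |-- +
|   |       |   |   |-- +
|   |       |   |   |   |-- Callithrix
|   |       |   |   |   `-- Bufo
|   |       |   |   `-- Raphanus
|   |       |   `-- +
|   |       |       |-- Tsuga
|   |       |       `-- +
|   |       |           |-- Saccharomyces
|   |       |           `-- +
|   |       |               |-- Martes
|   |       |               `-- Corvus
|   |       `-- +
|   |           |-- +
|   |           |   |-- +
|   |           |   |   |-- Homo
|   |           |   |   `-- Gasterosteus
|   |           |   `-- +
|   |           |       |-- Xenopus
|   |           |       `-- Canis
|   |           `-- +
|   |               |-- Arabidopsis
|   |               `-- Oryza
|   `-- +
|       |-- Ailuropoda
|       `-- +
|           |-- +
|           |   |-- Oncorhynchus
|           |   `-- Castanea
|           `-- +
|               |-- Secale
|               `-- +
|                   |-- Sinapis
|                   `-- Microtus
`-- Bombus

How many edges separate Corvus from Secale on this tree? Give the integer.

The MRCA of Corvus and Secale is the node subtending ((((Hordeum,(Aedes,Sciurus)),(((Papio,Triturus),Pseudotsuga),Brassica)),((((Callithrix,Bufo),Raphanus),(Tsuga,(Saccharomyces,(Martes,Corvus)))),(((Homo,Gasterosteus),(Xenopus,Canis)),(Arabidopsis,Oryza)))),(Ailuropoda,((Oncorhynchus,Castanea),(Secale,(Sinapis,Microtus))))).
From Corvus up to that node: 7 branches. From Secale up to the same node: 4 branches. Total: 7 + 4 = 11.

11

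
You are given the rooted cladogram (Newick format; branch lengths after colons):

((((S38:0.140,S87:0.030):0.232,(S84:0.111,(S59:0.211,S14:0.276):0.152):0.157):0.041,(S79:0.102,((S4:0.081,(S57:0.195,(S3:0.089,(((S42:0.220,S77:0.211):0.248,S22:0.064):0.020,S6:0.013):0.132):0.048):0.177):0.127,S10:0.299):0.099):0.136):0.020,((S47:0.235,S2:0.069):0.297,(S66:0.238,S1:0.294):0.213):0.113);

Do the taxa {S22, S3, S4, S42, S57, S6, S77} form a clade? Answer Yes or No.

Yes

The most recent common ancestor of these taxa subtends (S4,(S57,(S3,(((S42,S77),S22),S6)))).
That clade has exactly 7 tips — every listed taxon and nothing else — so the group is monophyletic.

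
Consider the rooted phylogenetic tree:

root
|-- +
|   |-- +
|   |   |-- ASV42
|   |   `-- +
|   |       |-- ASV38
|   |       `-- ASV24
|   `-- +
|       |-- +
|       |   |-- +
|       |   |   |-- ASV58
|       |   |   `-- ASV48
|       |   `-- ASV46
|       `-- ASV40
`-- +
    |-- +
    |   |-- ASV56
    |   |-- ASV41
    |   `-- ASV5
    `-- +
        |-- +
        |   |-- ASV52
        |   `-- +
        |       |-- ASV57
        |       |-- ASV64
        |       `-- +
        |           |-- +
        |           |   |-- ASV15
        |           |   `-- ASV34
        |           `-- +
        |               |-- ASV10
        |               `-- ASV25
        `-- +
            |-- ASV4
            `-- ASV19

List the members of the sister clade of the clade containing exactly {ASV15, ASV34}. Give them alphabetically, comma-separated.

ASV10, ASV25

The clade containing exactly {ASV15, ASV34} attaches to the tree at the node subtending ((ASV15,ASV34),(ASV10,ASV25)).
The other lineage descending from that same node — the sister group — is (ASV10,ASV25); its 2 tips in alphabetical order are the answer.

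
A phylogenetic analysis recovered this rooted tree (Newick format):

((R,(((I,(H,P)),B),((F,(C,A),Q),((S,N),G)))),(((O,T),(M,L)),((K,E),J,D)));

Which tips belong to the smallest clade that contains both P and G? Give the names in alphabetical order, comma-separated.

Tracing P: it sits inside (H,P).
Tracing G: it sits inside ((S,N),G).
The smallest clade enclosing both is (((I,(H,P)),B),((F,(C,A),Q),((S,N),G))); the answer is its 11 terminal taxa in alphabetical order.

A, B, C, F, G, H, I, N, P, Q, S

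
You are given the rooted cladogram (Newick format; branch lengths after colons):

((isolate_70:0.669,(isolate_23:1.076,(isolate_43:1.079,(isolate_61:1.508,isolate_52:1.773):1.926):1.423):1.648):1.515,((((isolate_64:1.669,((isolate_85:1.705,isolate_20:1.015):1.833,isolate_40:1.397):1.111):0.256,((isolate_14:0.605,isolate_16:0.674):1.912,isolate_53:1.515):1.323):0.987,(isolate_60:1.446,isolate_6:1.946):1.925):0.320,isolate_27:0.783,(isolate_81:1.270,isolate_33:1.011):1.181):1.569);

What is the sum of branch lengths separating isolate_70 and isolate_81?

The path runs isolate_70 → … → MRCA → … → isolate_81; the MRCA is the root of the tree.
Branch lengths along that path: 0.669 + 1.515 + 1.569 + 1.181 + 1.270 = 6.204.

6.204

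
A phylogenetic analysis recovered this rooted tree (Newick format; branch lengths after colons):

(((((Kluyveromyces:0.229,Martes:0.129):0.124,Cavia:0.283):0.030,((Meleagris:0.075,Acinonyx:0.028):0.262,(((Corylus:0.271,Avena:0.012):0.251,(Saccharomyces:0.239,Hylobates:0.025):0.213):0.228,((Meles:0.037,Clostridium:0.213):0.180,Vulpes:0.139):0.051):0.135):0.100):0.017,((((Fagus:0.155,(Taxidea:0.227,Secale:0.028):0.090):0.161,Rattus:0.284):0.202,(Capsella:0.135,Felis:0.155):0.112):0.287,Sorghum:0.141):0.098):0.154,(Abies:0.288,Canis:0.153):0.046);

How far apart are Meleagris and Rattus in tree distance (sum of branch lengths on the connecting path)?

1.325

The path runs Meleagris → … → MRCA → … → Rattus; the MRCA is the node subtending ((((Kluyveromyces,Martes),Cavia),((Meleagris,Acinonyx),(((Corylus,Avena),(Saccharomyces,Hylobates)),((Meles,Clostridium),Vulpes)))),((((Fagus,(Taxidea,Secale)),Rattus),(Capsella,Felis)),Sorghum)).
Branch lengths along that path: 0.075 + 0.262 + 0.100 + 0.017 + 0.098 + 0.287 + 0.202 + 0.284 = 1.325.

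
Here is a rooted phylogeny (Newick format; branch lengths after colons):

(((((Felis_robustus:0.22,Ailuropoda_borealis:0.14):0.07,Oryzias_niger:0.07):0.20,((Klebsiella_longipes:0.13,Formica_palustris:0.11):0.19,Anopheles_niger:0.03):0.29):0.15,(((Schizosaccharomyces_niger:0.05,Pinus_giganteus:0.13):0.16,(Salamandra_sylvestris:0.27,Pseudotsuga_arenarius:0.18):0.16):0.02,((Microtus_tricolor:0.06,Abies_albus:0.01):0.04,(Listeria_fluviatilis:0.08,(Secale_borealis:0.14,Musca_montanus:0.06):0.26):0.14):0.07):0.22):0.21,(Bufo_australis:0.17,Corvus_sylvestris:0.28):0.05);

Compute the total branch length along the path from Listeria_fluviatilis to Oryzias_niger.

0.93

The path runs Listeria_fluviatilis → … → MRCA → … → Oryzias_niger; the MRCA is the node subtending ((((Felis_robustus,Ailuropoda_borealis),Oryzias_niger),((Klebsiella_longipes,Formica_palustris),Anopheles_niger)),(((Schizosaccharomyces_niger,Pinus_giganteus),(Salamandra_sylvestris,Pseudotsuga_arenarius)),((Microtus_tricolor,Abies_albus),(Listeria_fluviatilis,(Secale_borealis,Musca_montanus))))).
Branch lengths along that path: 0.08 + 0.14 + 0.07 + 0.22 + 0.15 + 0.20 + 0.07 = 0.93.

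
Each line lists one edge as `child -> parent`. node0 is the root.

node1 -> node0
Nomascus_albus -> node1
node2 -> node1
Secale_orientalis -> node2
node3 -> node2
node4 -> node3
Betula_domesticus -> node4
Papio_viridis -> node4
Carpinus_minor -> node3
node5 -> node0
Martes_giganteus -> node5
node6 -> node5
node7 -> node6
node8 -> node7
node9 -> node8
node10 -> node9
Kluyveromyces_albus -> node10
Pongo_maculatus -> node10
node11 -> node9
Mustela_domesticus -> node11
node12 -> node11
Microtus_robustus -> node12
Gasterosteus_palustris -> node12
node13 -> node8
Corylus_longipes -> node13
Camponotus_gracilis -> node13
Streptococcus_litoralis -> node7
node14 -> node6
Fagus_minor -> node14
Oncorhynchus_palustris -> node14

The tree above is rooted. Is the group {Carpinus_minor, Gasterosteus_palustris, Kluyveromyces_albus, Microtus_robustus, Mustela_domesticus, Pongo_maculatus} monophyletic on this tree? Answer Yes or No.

No

The MRCA of the listed taxa is the root, so the smallest clade containing them is the whole tree.
That clade also contains Betula_domesticus, Camponotus_gracilis, Corylus_longipes, Fagus_minor, Martes_giganteus, Nomascus_albus, Oncorhynchus_palustris, Papio_viridis, Secale_orientalis, Streptococcus_litoralis, which are not in the proposed group, so the group is not monophyletic.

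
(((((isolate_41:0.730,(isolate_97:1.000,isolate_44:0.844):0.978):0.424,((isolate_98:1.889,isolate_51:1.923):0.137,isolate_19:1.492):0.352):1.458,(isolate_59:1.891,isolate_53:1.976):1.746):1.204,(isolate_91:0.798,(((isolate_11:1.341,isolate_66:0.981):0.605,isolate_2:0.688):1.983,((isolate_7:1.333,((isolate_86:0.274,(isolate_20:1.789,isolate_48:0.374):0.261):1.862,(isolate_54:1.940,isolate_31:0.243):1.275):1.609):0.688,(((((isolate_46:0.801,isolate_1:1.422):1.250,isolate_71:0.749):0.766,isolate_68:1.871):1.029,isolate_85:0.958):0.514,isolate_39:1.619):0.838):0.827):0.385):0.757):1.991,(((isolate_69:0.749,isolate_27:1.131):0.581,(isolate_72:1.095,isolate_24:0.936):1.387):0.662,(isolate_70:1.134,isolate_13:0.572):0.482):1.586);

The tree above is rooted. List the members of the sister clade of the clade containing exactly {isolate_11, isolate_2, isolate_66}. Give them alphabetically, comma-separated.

isolate_1, isolate_20, isolate_31, isolate_39, isolate_46, isolate_48, isolate_54, isolate_68, isolate_7, isolate_71, isolate_85, isolate_86

The clade containing exactly {isolate_11, isolate_2, isolate_66} attaches to the tree at the node subtending (((isolate_11,isolate_66),isolate_2),((isolate_7,((isolate_86,(isolate_20,isolate_48)),(isolate_54,isolate_31))),(((((isolate_46,isolate_1),isolate_71),isolate_68),isolate_85),isolate_39))).
The other lineage descending from that same node — the sister group — is ((isolate_7,((isolate_86,(isolate_20,isolate_48)),(isolate_54,isolate_31))),(((((isolate_46,isolate_1),isolate_71),isolate_68),isolate_85),isolate_39)); its 12 tips in alphabetical order are the answer.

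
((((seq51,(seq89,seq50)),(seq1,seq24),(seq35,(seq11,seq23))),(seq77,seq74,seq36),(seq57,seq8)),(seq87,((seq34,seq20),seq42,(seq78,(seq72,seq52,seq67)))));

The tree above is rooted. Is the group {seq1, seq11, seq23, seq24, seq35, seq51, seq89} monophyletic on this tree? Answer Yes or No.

No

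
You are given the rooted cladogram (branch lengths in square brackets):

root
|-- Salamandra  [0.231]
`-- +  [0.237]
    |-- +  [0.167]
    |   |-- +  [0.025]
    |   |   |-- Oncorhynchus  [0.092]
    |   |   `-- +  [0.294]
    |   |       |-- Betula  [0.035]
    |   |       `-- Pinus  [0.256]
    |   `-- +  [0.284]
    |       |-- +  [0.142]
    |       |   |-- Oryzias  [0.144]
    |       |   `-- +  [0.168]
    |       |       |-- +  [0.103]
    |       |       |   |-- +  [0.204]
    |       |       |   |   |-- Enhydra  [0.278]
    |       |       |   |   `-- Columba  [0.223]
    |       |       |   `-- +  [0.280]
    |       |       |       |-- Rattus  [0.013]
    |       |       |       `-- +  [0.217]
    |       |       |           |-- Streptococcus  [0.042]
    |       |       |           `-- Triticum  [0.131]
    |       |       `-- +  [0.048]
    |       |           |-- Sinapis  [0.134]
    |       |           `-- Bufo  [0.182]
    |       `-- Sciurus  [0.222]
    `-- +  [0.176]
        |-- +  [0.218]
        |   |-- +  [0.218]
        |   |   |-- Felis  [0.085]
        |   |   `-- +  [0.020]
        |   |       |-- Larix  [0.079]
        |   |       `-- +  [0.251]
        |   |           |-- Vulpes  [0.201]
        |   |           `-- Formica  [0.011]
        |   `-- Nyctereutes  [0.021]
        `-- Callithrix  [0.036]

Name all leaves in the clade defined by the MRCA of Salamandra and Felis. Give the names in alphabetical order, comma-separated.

Tracing Salamandra: it attaches directly to the root.
Tracing Felis: it sits inside (Felis,(Larix,(Vulpes,Formica))).
The smallest clade enclosing both is the whole tree (their MRCA is the root), so the answer is all 19 tips in alphabetical order.

Betula, Bufo, Callithrix, Columba, Enhydra, Felis, Formica, Larix, Nyctereutes, Oncorhynchus, Oryzias, Pinus, Rattus, Salamandra, Sciurus, Sinapis, Streptococcus, Triticum, Vulpes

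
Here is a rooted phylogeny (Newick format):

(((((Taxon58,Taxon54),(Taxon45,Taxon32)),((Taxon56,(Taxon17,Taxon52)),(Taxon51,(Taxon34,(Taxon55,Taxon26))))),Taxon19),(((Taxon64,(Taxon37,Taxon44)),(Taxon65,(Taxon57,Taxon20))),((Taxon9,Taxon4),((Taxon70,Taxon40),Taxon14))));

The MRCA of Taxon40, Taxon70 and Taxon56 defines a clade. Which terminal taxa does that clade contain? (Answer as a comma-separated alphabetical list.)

Tracing Taxon40: it sits inside (Taxon70,Taxon40).
Tracing Taxon70: it sits inside (Taxon70,Taxon40).
Tracing Taxon56: it sits inside (Taxon56,(Taxon17,Taxon52)).
The smallest clade enclosing all 3 is the whole tree (their MRCA is the root), so the answer is all 23 tips in alphabetical order.

Taxon14, Taxon17, Taxon19, Taxon20, Taxon26, Taxon32, Taxon34, Taxon37, Taxon4, Taxon40, Taxon44, Taxon45, Taxon51, Taxon52, Taxon54, Taxon55, Taxon56, Taxon57, Taxon58, Taxon64, Taxon65, Taxon70, Taxon9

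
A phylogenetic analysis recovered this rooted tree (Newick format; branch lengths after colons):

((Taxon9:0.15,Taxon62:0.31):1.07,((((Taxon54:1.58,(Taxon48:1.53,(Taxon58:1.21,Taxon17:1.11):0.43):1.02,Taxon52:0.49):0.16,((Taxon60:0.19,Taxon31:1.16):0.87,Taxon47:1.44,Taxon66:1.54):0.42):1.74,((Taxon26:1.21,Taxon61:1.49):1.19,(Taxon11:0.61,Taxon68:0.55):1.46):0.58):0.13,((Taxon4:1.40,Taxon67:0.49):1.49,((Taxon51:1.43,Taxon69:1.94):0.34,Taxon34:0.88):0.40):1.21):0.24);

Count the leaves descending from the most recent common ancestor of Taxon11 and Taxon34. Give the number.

The MRCA of Taxon11 and Taxon34 is the node subtending ((((Taxon54,(Taxon48,(Taxon58,Taxon17)),Taxon52),((Taxon60,Taxon31),Taxon47,Taxon66)),((Taxon26,Taxon61),(Taxon11,Taxon68))),((Taxon4,Taxon67),((Taxon51,Taxon69),Taxon34))).
That clade contains 18 terminal taxa: Taxon11, Taxon17, Taxon26, Taxon31, Taxon34, Taxon4, Taxon47, Taxon48, Taxon51, Taxon52, Taxon54, Taxon58, Taxon60, Taxon61, Taxon66, Taxon67, Taxon68, Taxon69.

18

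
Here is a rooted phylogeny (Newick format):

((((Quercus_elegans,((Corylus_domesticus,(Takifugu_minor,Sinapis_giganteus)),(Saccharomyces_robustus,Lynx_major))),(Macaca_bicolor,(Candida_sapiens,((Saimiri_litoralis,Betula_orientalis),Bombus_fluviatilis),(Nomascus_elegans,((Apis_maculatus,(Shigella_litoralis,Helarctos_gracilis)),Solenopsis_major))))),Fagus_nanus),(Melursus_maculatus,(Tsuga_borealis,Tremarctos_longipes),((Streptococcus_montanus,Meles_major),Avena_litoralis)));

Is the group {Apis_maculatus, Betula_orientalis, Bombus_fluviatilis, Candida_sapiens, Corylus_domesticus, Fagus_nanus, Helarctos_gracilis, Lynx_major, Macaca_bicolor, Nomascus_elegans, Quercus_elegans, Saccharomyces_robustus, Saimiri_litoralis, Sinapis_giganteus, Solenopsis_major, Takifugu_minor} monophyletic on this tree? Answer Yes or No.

The MRCA of the listed taxa subtends (((Quercus_elegans,((Corylus_domesticus,(Takifugu_minor,Sinapis_giganteus)),(Saccharomyces_robustus,Lynx_major))),(Macaca_bicolor,(Candida_sapiens,((Saimiri_litoralis,Betula_orientalis),Bombus_fluviatilis),(Nomascus_elegans,((Apis_maculatus,(Shigella_litoralis,Helarctos_gracilis)),Solenopsis_major))))),Fagus_nanus).
That clade also contains Shigella_litoralis, which is not in the proposed group, so the group is not monophyletic.

No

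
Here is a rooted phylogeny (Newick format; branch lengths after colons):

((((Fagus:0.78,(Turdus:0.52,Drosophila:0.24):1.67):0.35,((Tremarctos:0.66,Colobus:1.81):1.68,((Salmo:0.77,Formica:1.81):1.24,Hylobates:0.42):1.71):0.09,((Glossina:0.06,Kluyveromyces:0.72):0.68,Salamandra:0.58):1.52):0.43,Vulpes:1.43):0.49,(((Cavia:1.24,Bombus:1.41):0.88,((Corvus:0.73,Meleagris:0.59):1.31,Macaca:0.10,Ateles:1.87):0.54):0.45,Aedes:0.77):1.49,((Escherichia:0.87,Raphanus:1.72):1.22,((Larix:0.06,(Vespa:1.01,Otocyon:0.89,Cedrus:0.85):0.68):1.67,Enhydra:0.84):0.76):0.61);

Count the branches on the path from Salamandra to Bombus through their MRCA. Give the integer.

8

The MRCA of Salamandra and Bombus is the root of the tree.
From Salamandra up to that node: 4 branches. From Bombus up to the same node: 4 branches. Total: 4 + 4 = 8.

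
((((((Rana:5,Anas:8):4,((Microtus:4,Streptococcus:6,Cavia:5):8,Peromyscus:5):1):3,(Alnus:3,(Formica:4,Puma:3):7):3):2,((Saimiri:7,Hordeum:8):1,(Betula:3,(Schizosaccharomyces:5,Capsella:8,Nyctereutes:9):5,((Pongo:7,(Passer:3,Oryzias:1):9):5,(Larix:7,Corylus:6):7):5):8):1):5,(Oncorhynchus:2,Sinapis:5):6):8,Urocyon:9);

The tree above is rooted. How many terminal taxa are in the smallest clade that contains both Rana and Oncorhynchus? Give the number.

22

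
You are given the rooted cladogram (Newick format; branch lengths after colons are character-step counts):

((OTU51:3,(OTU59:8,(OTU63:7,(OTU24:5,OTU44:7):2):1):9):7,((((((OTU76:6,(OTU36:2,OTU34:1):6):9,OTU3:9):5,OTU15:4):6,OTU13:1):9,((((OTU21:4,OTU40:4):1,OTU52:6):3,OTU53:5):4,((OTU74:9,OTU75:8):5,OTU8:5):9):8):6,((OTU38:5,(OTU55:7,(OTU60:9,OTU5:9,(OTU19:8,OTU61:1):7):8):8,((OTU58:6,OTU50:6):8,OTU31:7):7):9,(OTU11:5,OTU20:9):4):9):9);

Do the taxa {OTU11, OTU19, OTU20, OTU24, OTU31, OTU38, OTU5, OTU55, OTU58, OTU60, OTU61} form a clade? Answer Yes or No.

The MRCA of the listed taxa is the root, so the smallest clade containing them is the whole tree.
That clade also contains OTU13, OTU15, OTU21, OTU3, OTU34, OTU36, OTU40, OTU44, OTU50, OTU51, OTU52, OTU53, OTU59, OTU63, OTU74, OTU75, OTU76, OTU8, which are not in the proposed group, so the group is not monophyletic.

No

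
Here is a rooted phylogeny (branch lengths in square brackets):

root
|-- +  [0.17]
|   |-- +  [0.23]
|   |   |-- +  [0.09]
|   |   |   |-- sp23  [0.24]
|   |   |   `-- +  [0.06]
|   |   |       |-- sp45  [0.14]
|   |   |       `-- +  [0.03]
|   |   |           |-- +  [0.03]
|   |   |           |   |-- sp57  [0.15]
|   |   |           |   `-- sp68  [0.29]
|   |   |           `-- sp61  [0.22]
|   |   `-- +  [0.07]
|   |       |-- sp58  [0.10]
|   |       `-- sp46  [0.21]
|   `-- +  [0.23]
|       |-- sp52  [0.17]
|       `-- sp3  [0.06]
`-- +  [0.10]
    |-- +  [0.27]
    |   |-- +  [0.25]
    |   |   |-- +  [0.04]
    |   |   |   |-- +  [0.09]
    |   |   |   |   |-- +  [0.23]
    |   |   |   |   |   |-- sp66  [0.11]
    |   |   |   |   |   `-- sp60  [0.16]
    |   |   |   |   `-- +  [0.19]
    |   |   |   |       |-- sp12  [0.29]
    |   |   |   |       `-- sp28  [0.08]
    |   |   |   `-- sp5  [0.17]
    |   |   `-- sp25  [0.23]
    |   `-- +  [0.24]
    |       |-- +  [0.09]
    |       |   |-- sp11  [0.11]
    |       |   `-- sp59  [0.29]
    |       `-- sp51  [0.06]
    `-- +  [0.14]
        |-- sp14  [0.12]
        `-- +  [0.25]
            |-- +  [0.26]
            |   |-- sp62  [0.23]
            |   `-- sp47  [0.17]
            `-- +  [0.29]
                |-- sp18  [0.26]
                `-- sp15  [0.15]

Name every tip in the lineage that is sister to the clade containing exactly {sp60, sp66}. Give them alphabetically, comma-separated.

sp12, sp28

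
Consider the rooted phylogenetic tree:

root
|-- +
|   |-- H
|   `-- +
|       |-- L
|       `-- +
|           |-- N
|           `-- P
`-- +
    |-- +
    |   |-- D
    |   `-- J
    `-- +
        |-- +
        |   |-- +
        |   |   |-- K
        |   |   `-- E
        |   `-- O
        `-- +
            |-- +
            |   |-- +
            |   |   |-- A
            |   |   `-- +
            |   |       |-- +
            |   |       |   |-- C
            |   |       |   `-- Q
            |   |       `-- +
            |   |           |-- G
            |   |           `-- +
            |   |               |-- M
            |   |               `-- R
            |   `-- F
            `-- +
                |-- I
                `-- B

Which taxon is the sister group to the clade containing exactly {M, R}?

G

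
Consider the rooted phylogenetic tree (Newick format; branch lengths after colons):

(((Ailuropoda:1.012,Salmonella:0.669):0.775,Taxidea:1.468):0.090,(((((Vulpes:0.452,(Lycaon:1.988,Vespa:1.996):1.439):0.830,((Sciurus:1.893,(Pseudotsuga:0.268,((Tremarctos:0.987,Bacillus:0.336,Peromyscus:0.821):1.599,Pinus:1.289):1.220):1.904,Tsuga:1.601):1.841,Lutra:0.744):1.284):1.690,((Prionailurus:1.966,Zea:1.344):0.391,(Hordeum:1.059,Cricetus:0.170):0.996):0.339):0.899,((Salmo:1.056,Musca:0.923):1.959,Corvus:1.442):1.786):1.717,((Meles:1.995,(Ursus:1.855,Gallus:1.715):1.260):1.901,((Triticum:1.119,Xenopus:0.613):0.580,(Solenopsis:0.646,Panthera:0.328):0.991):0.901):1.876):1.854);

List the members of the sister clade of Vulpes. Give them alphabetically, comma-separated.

Vulpes attaches to the tree at the node subtending (Vulpes,(Lycaon,Vespa)).
The other lineage descending from that same node — the sister group — is (Lycaon,Vespa); its 2 tips in alphabetical order are the answer.

Lycaon, Vespa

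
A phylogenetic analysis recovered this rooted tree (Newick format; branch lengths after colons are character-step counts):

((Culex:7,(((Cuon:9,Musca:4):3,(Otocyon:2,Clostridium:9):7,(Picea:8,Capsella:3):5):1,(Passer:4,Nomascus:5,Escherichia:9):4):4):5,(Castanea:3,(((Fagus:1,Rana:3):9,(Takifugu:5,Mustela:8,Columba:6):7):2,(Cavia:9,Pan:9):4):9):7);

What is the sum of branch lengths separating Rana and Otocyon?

The path runs Rana → … → MRCA → … → Otocyon; the MRCA is the root of the tree.
Branch lengths along that path: 3 + 9 + 2 + 9 + 7 + 5 + 4 + 1 + 7 + 2 = 49.

49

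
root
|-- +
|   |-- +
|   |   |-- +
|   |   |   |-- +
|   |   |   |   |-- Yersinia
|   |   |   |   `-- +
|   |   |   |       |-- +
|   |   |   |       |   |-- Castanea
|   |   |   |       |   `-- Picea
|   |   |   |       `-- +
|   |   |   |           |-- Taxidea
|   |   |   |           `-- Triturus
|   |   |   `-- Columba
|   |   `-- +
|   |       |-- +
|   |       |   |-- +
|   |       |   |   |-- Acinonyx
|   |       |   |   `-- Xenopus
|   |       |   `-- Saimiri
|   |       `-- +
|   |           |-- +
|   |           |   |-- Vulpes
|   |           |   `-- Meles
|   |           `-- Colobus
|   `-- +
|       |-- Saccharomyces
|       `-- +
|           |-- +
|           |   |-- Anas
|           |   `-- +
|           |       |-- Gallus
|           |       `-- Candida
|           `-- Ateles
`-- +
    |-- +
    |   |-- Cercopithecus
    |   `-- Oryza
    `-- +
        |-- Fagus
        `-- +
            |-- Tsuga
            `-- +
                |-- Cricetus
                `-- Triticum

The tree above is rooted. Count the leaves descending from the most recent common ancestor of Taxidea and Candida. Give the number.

17

The MRCA of Taxidea and Candida is the node subtending ((((Yersinia,((Castanea,Picea),(Taxidea,Triturus))),Columba),(((Acinonyx,Xenopus),Saimiri),((Vulpes,Meles),Colobus))),(Saccharomyces,((Anas,(Gallus,Candida)),Ateles))).
That clade contains 17 terminal taxa: Acinonyx, Anas, Ateles, Candida, Castanea, Colobus, Columba, Gallus, Meles, Picea, Saccharomyces, Saimiri, Taxidea, Triturus, Vulpes, Xenopus, Yersinia.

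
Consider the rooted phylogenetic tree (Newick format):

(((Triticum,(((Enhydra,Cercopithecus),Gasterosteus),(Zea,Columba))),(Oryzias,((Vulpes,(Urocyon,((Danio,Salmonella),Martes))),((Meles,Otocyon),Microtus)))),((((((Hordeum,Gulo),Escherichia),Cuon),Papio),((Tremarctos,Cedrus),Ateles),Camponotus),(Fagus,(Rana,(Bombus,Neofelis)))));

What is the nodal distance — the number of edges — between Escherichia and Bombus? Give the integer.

The MRCA of Escherichia and Bombus is the node subtending ((((((Hordeum,Gulo),Escherichia),Cuon),Papio),((Tremarctos,Cedrus),Ateles),Camponotus),(Fagus,(Rana,(Bombus,Neofelis)))).
From Escherichia up to that node: 5 branches. From Bombus up to the same node: 4 branches. Total: 5 + 4 = 9.

9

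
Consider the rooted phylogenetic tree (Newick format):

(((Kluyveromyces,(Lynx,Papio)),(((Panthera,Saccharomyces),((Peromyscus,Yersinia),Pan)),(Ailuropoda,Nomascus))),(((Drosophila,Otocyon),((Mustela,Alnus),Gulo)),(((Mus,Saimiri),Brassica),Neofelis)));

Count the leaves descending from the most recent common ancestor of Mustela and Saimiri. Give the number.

The MRCA of Mustela and Saimiri is the node subtending (((Drosophila,Otocyon),((Mustela,Alnus),Gulo)),(((Mus,Saimiri),Brassica),Neofelis)).
That clade contains 9 terminal taxa: Alnus, Brassica, Drosophila, Gulo, Mus, Mustela, Neofelis, Otocyon, Saimiri.

9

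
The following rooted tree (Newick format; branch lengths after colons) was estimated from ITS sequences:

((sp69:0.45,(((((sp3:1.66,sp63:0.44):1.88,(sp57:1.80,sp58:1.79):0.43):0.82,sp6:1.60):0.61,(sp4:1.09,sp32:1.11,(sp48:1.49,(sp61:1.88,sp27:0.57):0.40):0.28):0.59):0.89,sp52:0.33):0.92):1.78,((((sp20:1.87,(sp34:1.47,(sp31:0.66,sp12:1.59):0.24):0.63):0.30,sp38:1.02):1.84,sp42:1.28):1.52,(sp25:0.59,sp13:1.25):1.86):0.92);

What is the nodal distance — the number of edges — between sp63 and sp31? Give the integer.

The MRCA of sp63 and sp31 is the root of the tree.
From sp63 up to that node: 7 branches. From sp31 up to the same node: 7 branches. Total: 7 + 7 = 14.

14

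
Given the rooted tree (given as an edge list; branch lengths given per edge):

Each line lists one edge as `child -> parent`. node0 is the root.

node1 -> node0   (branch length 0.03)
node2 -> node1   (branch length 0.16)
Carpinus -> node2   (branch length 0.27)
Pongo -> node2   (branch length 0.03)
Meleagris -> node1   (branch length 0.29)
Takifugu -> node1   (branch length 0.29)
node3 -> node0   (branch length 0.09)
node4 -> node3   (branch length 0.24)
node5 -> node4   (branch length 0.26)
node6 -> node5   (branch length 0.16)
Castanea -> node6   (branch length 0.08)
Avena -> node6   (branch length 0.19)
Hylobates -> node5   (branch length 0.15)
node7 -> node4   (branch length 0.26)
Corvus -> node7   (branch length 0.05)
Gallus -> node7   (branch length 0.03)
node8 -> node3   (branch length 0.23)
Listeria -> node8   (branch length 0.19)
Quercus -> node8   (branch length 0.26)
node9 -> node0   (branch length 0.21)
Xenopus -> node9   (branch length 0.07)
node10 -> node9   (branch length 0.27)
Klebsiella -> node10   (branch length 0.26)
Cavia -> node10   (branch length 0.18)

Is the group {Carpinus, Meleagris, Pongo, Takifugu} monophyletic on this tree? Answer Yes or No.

Yes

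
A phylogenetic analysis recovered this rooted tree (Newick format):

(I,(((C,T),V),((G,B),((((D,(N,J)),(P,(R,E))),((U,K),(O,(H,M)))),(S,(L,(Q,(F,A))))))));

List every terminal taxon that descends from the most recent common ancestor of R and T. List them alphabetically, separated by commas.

Tracing R: it sits inside (R,E).
Tracing T: it sits inside (C,T).
The smallest clade enclosing both is (((C,T),V),((G,B),((((D,(N,J)),(P,(R,E))),((U,K),(O,(H,M)))),(S,(L,(Q,(F,A))))))); the answer is its 21 terminal taxa in alphabetical order.

A, B, C, D, E, F, G, H, J, K, L, M, N, O, P, Q, R, S, T, U, V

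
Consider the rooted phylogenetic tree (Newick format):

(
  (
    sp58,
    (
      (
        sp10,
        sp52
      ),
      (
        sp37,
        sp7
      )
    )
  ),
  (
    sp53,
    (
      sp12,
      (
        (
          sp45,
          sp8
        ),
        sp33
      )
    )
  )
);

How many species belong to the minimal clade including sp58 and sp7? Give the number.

The MRCA of sp58 and sp7 is the node subtending (sp58,((sp10,sp52),(sp37,sp7))).
That clade contains 5 terminal taxa: sp10, sp37, sp52, sp58, sp7.

5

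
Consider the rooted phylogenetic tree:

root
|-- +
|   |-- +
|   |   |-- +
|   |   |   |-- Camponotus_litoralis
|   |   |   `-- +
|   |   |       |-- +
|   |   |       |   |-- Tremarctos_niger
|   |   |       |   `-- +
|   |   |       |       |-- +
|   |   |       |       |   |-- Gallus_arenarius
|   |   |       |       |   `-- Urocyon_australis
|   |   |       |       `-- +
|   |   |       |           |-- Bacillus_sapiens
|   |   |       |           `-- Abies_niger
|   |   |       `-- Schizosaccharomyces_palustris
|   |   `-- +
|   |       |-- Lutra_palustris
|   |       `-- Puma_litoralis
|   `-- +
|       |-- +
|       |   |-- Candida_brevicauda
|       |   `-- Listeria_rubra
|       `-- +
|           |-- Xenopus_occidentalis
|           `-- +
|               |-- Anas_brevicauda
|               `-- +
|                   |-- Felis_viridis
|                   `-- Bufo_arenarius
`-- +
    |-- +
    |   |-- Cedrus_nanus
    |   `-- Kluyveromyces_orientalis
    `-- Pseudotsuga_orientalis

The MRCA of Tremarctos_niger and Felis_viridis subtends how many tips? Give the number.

The MRCA of Tremarctos_niger and Felis_viridis is the node subtending (((Camponotus_litoralis,((Tremarctos_niger,((Gallus_arenarius,Urocyon_australis),(Bacillus_sapiens,Abies_niger))),Schizosaccharomyces_palustris)),(Lutra_palustris,Puma_litoralis)),((Candida_brevicauda,Listeria_rubra),(Xenopus_occidentalis,(Anas_brevicauda,(Felis_viridis,Bufo_arenarius))))).
That clade contains 15 terminal taxa: Abies_niger, Anas_brevicauda, Bacillus_sapiens, Bufo_arenarius, Camponotus_litoralis, Candida_brevicauda, Felis_viridis, Gallus_arenarius, Listeria_rubra, Lutra_palustris, Puma_litoralis, Schizosaccharomyces_palustris, Tremarctos_niger, Urocyon_australis, Xenopus_occidentalis.

15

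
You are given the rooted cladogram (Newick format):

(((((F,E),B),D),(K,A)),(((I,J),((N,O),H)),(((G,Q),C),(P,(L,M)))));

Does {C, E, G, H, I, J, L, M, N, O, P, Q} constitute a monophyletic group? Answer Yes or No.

The MRCA of the listed taxa is the root, so the smallest clade containing them is the whole tree.
That clade also contains A, B, D, F, K, which are not in the proposed group, so the group is not monophyletic.

No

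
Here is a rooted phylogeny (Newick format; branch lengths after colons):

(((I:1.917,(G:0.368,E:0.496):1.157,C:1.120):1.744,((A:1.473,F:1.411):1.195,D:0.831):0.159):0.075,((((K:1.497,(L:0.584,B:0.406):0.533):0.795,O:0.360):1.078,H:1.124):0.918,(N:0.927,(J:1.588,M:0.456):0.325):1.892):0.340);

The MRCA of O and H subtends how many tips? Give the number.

The MRCA of O and H is the node subtending (((K,(L,B)),O),H).
That clade contains 5 terminal taxa: B, H, K, L, O.

5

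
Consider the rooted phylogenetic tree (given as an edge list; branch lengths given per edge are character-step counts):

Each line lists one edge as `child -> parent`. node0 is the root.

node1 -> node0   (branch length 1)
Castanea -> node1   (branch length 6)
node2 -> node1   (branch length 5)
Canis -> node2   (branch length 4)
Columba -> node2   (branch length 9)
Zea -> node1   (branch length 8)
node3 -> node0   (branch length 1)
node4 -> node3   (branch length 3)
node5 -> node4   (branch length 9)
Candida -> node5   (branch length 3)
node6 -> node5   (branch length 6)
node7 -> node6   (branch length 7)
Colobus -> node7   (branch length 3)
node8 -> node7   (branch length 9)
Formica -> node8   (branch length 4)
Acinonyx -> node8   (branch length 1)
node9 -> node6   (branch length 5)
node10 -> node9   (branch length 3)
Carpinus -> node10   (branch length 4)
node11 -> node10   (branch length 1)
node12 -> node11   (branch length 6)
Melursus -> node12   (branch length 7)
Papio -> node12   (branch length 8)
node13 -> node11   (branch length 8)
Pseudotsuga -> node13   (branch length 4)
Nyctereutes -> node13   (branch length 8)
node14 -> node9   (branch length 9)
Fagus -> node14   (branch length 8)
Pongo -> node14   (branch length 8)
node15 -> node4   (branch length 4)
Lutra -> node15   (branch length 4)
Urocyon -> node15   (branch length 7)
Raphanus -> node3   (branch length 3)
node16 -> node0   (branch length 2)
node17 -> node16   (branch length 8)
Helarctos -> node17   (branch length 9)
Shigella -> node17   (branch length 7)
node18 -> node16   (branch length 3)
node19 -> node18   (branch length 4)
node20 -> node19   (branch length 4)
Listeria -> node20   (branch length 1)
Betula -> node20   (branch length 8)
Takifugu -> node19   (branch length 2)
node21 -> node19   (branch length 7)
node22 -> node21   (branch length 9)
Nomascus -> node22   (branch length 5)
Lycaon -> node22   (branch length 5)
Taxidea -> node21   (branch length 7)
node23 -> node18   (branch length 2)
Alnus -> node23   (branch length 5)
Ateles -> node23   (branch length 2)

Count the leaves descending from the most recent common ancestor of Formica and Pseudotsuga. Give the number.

10

The MRCA of Formica and Pseudotsuga is the node subtending ((Colobus,(Formica,Acinonyx)),((Carpinus,((Melursus,Papio),(Pseudotsuga,Nyctereutes))),(Fagus,Pongo))).
That clade contains 10 terminal taxa: Acinonyx, Carpinus, Colobus, Fagus, Formica, Melursus, Nyctereutes, Papio, Pongo, Pseudotsuga.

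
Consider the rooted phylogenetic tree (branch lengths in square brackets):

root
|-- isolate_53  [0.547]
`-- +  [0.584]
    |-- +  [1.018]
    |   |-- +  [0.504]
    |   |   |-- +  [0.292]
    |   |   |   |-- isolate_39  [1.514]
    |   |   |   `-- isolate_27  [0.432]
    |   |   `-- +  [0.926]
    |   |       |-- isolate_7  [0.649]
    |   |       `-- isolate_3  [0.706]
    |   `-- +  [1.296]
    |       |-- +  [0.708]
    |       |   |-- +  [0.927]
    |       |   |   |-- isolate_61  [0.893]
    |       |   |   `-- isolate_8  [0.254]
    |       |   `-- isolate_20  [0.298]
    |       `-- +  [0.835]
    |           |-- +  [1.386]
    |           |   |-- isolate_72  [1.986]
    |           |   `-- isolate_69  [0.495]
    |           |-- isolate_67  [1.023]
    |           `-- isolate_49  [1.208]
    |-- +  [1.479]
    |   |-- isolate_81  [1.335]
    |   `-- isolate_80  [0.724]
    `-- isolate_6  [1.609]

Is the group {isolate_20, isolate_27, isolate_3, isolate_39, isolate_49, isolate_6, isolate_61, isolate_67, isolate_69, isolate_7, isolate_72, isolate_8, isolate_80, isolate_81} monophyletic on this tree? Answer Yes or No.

The most recent common ancestor of these taxa subtends ((((isolate_39,isolate_27),(isolate_7,isolate_3)),(((isolate_61,isolate_8),isolate_20),((isolate_72,isolate_69),isolate_67,isolate_49))),(isolate_81,isolate_80),isolate_6).
That clade has exactly 14 tips — every listed taxon and nothing else — so the group is monophyletic.

Yes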